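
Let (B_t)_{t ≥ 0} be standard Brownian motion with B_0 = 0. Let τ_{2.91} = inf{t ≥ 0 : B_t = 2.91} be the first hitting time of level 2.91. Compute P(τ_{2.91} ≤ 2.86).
P(τ_{2.91} ≤ 2.86) = 2(1 − Φ(2.91/√2.86)) = 2(1 − Φ(1.7207)) ≈ 0.0853

By the reflection principle for standard BM, P(τ_b ≤ t) = 2 · P(B_t ≥ b). Since B_t ~ N(0, t), P(B_t ≥ 2.91) = 1 − Φ(2.91/√t) = 1 − Φ(2.91/√2.86) = 1 − Φ(1.7207) ≈ 0.04265. Doubling: P(τ_{2.91} ≤ 2.86) ≈ 2 · 0.04265 = 0.08530 ≈ 0.0853.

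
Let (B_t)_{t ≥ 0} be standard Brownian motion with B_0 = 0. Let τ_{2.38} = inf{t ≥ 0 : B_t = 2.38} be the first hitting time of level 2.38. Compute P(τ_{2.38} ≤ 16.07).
P(τ_{2.38} ≤ 16.07) = 2(1 − Φ(2.38/√16.07)) = 2(1 − Φ(0.5937)) ≈ 0.5527

By the reflection principle for standard BM, P(τ_b ≤ t) = 2 · P(B_t ≥ b). Since B_t ~ N(0, t), P(B_t ≥ 2.38) = 1 − Φ(2.38/√t) = 1 − Φ(2.38/√16.07) = 1 − Φ(0.5937) ≈ 0.27636. Doubling: P(τ_{2.38} ≤ 16.07) ≈ 2 · 0.27636 = 0.55272 ≈ 0.5527.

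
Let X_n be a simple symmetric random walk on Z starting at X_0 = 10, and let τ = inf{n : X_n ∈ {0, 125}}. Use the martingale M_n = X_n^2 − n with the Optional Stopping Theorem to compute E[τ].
E[τ] = 1150

M_n = X_n^2 − n is a martingale (since E[X_{n+1}^2 | F_n] = X_n^2 + 1). By OST (τ has finite mean in a bounded region), E[M_τ] = E[M_0] = X_0^2 − 0 = 10^2 = 100. Also E[M_τ] = E[X_τ^2] − E[τ]. The walk exits at 0 or 125, with P(hit 125 first) = 10/125, so E[X_τ^2] = 125^2 · 10/125 + 0 = 1250. Thus E[τ] = E[X_τ^2] − E[M_τ] = 1250 − 100 = 1150 = 10(125 − 10) = 1150.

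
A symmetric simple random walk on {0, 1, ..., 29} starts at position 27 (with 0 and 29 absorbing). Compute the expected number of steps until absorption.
E[τ | X_0 = 27] = 54

Let v_k = E[τ | X_0 = k]. Boundary: v_0 = v_29 = 0. Recurrence: v_k = 1 + (v_{k-1} + v_{k+1})/2 for 1 ≤ k ≤ 28. The particular solution to v_k − (v_{k-1} + v_{k+1})/2 = 1 is v_k = −k^2. Adding homogeneous solution A + B k and matching boundaries gives v_k = k (29 − k). Substituting k = 27: v_27 = 27 · 2 = 54.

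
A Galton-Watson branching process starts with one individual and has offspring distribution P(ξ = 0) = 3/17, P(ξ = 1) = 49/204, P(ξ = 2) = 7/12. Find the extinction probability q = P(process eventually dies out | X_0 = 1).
q = 36/119

The pgf is f(s) = 3/17 + 49/204·s + 7/12·s². The extinction probability q is the smallest fixed point of f in [0, 1]. Setting s = f(s):
  7/12·s² + (49/204 − 1)·s + 3/17 = 0
  7/12·s² − (3/17 + 7/12)·s + 3/17 = 0
which factors as (s − 1)·(7/12·s − 3/17) = 0, giving roots s = 1 and s = (3/17)/(7/12) = 36/119.
Mean offspring μ = 49/204 + 2·7/12 = 287/204 > 1 (supercritical), so q < 1. The extinction probability is the smaller root: q = (3/17)/(7/12) = 36/119.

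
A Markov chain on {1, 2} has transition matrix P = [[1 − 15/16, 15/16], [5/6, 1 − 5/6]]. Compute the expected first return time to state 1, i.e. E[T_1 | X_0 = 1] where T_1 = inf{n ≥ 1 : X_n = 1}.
E[T_1 | X_0 = 1] = 1/π_1 = 17/8

For an irreducible recurrent Markov chain with stationary distribution π, E[T_i | X_0 = i] = 1/π_i (Kac's formula). Here π_1 = (5/6)/(15/16 + 5/6) = (5/6)/(85/48) = 8/17, so E[T_1 | X_0 = 1] = 1/π_1 = (15/16 + 5/6)/(5/6) = (85/48)/(5/6) = 17/8.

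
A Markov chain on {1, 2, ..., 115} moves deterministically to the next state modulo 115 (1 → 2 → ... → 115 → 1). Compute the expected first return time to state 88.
E[T_88 | X_0 = 88] = 115

The chain cycles deterministically, so starting at state 88 it returns in exactly 115 steps. Equivalently, the stationary distribution is uniform π_j = 1/115 for every state j, so by Kac's formula E[T_88] = 1/π_88 = 115.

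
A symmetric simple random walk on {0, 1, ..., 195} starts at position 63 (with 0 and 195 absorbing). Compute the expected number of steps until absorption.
E[τ | X_0 = 63] = 8316

Let v_k = E[τ | X_0 = k]. Boundary: v_0 = v_195 = 0. Recurrence: v_k = 1 + (v_{k-1} + v_{k+1})/2 for 1 ≤ k ≤ 194. The particular solution to v_k − (v_{k-1} + v_{k+1})/2 = 1 is v_k = −k^2. Adding homogeneous solution A + B k and matching boundaries gives v_k = k (195 − k). Substituting k = 63: v_63 = 63 · 132 = 8316.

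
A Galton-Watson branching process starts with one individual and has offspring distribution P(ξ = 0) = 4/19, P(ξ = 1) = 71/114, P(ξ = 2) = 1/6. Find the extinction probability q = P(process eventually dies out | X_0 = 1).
q = 1

Mean offspring μ = 0·4/19 + 1·71/114 + 2·1/6 = 109/114 ≤ 1. For μ ≤ 1 with offspring not concentrated at 1, the Galton-Watson process goes extinct almost surely, so q = 1.
(Algebraic check: The pgf is f(s) = 4/19 + 71/114·s + 1/6·s². The extinction probability q is the smallest fixed point of f in [0, 1]. Setting s = f(s):
  1/6·s² + (71/114 − 1)·s + 4/19 = 0
  1/6·s² − (4/19 + 1/6)·s + 4/19 = 0
which factors as (s − 1)·(1/6·s − 4/19) = 0, giving roots s = 1 and s = (4/19)/(1/6) = 24/19. Since 24/19 ≥ 1, the smallest root in [0, 1] is s = 1.)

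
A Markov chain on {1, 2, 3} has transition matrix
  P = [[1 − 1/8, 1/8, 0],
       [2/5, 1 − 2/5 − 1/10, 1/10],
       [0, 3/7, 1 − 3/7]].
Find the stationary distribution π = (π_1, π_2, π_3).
π = (96/133, 30/133, 1/19)

This is a birth-death chain on three states, which satisfies detailed balance: π_1 · P_{12} = π_2 · P_{21} and π_2 · P_{23} = π_3 · P_{32}.
From π_1 · 1/8 = π_2 · 2/5: π_2/π_1 = (1/8)/(2/5) = 5/16.
From π_2 · 1/10 = π_3 · 3/7: π_3/π_2 = (1/10)/(3/7) = 7/30.
Take π_1 proportional to 1; then unnormalized π = (1, 5/16, 7/96). Normalize by dividing by the sum 133/96:
  π = (96/133, 30/133, 1/19).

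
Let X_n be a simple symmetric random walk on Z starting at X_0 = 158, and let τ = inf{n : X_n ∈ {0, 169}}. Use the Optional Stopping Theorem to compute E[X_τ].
E[X_τ] = 158

X_n is a martingale and τ is a bounded-mean stopping time (indeed τ is finite a.s. with bounded expectation since the walk is in a bounded region). By the OST, E[X_τ] = E[X_0] = 158. Equivalently: E[X_τ] = 169 · P(hit 169 first) + 0 · P(hit 0 first) = 169 · (158/169) = 158.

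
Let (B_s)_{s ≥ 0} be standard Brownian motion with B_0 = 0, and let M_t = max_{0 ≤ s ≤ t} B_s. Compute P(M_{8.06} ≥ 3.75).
P(M_{8.06} ≥ 3.75) = 2·P(B_{8.06} ≥ 3.75) = 2(1 − Φ(3.75/√8.06)) ≈ 0.1865

By the reflection principle for Brownian motion, P(M_t ≥ a) = 2 · P(B_t ≥ a) for a ≥ 0. Since B_t ~ N(0, t), P(B_t ≥ 3.75) = 1 − Φ(3.75/√t) = 1 − Φ(3.75/√8.06) = 1 − Φ(1.3209). So
  P(M_{8.06} ≥ 3.75) = 2(1 − Φ(1.3209)) ≈ 0.1865.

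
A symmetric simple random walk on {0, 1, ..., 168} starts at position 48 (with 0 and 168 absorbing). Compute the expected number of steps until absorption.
E[τ | X_0 = 48] = 5760

Let v_k = E[τ | X_0 = k]. Boundary: v_0 = v_168 = 0. Recurrence: v_k = 1 + (v_{k-1} + v_{k+1})/2 for 1 ≤ k ≤ 167. The particular solution to v_k − (v_{k-1} + v_{k+1})/2 = 1 is v_k = −k^2. Adding homogeneous solution A + B k and matching boundaries gives v_k = k (168 − k). Substituting k = 48: v_48 = 48 · 120 = 5760.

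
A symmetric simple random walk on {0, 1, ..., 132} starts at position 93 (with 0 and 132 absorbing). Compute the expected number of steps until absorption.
E[τ | X_0 = 93] = 3627

Let v_k = E[τ | X_0 = k]. Boundary: v_0 = v_132 = 0. Recurrence: v_k = 1 + (v_{k-1} + v_{k+1})/2 for 1 ≤ k ≤ 131. The particular solution to v_k − (v_{k-1} + v_{k+1})/2 = 1 is v_k = −k^2. Adding homogeneous solution A + B k and matching boundaries gives v_k = k (132 − k). Substituting k = 93: v_93 = 93 · 39 = 3627.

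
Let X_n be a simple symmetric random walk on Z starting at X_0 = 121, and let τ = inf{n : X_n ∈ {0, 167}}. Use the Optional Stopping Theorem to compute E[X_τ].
E[X_τ] = 121

X_n is a martingale and τ is a bounded-mean stopping time (indeed τ is finite a.s. with bounded expectation since the walk is in a bounded region). By the OST, E[X_τ] = E[X_0] = 121. Equivalently: E[X_τ] = 167 · P(hit 167 first) + 0 · P(hit 0 first) = 167 · (121/167) = 121.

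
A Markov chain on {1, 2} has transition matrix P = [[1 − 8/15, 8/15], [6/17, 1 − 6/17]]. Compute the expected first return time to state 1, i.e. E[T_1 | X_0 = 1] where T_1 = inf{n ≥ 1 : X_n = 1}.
E[T_1 | X_0 = 1] = 1/π_1 = 113/45

For an irreducible recurrent Markov chain with stationary distribution π, E[T_i | X_0 = i] = 1/π_i (Kac's formula). Here π_1 = (6/17)/(8/15 + 6/17) = (6/17)/(226/255) = 45/113, so E[T_1 | X_0 = 1] = 1/π_1 = (8/15 + 6/17)/(6/17) = (226/255)/(6/17) = 113/45.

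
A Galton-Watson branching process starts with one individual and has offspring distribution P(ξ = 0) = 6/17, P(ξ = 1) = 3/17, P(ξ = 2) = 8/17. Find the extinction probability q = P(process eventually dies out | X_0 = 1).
q = 3/4

The pgf is f(s) = 6/17 + 3/17·s + 8/17·s². The extinction probability q is the smallest fixed point of f in [0, 1]. Setting s = f(s):
  8/17·s² + (3/17 − 1)·s + 6/17 = 0
  8/17·s² − (6/17 + 8/17)·s + 6/17 = 0
which factors as (s − 1)·(8/17·s − 6/17) = 0, giving roots s = 1 and s = (6/17)/(8/17) = 3/4.
Mean offspring μ = 3/17 + 2·8/17 = 19/17 > 1 (supercritical), so q < 1. The extinction probability is the smaller root: q = (6/17)/(8/17) = 3/4.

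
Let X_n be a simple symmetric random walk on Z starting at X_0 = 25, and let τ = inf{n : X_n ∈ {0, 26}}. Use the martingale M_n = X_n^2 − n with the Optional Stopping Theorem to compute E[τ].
E[τ] = 25

M_n = X_n^2 − n is a martingale (since E[X_{n+1}^2 | F_n] = X_n^2 + 1). By OST (τ has finite mean in a bounded region), E[M_τ] = E[M_0] = X_0^2 − 0 = 25^2 = 625. Also E[M_τ] = E[X_τ^2] − E[τ]. The walk exits at 0 or 26, with P(hit 26 first) = 25/26, so E[X_τ^2] = 26^2 · 25/26 + 0 = 650. Thus E[τ] = E[X_τ^2] − E[M_τ] = 650 − 625 = 25 = 25(26 − 25) = 25.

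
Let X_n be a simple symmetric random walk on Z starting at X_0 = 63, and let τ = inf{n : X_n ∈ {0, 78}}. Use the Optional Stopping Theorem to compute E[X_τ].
E[X_τ] = 63

X_n is a martingale and τ is a bounded-mean stopping time (indeed τ is finite a.s. with bounded expectation since the walk is in a bounded region). By the OST, E[X_τ] = E[X_0] = 63. Equivalently: E[X_τ] = 78 · P(hit 78 first) + 0 · P(hit 0 first) = 78 · (63/78) = 63.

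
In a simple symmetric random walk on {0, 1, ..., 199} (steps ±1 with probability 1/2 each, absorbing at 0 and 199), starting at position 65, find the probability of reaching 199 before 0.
P(hit 199 before 0) = 65/199

Let u_k = P(hit 199 before 0 | start at k). Then u_0 = 0, u_199 = 1, and u_k = u_{k-1}/2 + u_{k+1}/2 for 1 ≤ k ≤ 198. This harmonic recurrence is solved by u_k = k/199, giving u_65 = 65/199.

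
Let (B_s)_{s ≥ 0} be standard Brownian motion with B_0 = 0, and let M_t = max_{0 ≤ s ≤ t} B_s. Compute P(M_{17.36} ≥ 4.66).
P(M_{17.36} ≥ 4.66) = 2·P(B_{17.36} ≥ 4.66) = 2(1 − Φ(4.66/√17.36)) ≈ 0.2634

By the reflection principle for Brownian motion, P(M_t ≥ a) = 2 · P(B_t ≥ a) for a ≥ 0. Since B_t ~ N(0, t), P(B_t ≥ 4.66) = 1 − Φ(4.66/√t) = 1 − Φ(4.66/√17.36) = 1 − Φ(1.1184). So
  P(M_{17.36} ≥ 4.66) = 2(1 − Φ(1.1184)) ≈ 0.2634.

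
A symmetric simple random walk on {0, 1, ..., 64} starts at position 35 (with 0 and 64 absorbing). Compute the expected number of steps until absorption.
E[τ | X_0 = 35] = 1015

Let v_k = E[τ | X_0 = k]. Boundary: v_0 = v_64 = 0. Recurrence: v_k = 1 + (v_{k-1} + v_{k+1})/2 for 1 ≤ k ≤ 63. The particular solution to v_k − (v_{k-1} + v_{k+1})/2 = 1 is v_k = −k^2. Adding homogeneous solution A + B k and matching boundaries gives v_k = k (64 − k). Substituting k = 35: v_35 = 35 · 29 = 1015.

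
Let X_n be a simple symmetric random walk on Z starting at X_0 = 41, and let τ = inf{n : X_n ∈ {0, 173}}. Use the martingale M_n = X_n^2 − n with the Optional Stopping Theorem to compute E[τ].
E[τ] = 5412

M_n = X_n^2 − n is a martingale (since E[X_{n+1}^2 | F_n] = X_n^2 + 1). By OST (τ has finite mean in a bounded region), E[M_τ] = E[M_0] = X_0^2 − 0 = 41^2 = 1681. Also E[M_τ] = E[X_τ^2] − E[τ]. The walk exits at 0 or 173, with P(hit 173 first) = 41/173, so E[X_τ^2] = 173^2 · 41/173 + 0 = 7093. Thus E[τ] = E[X_τ^2] − E[M_τ] = 7093 − 1681 = 5412 = 41(173 − 41) = 5412.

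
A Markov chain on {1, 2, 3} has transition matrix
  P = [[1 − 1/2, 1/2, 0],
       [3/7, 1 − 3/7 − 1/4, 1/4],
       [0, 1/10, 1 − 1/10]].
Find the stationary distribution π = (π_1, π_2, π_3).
π = (12/61, 14/61, 35/61)

This is a birth-death chain on three states, which satisfies detailed balance: π_1 · P_{12} = π_2 · P_{21} and π_2 · P_{23} = π_3 · P_{32}.
From π_1 · 1/2 = π_2 · 3/7: π_2/π_1 = (1/2)/(3/7) = 7/6.
From π_2 · 1/4 = π_3 · 1/10: π_3/π_2 = (1/4)/(1/10) = 5/2.
Take π_1 proportional to 1; then unnormalized π = (1, 7/6, 35/12). Normalize by dividing by the sum 61/12:
  π = (12/61, 14/61, 35/61).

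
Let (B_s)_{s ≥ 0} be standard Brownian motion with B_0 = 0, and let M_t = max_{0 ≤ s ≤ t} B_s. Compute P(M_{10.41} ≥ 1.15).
P(M_{10.41} ≥ 1.15) = 2·P(B_{10.41} ≥ 1.15) = 2(1 − Φ(1.15/√10.41)) ≈ 0.7215

By the reflection principle for Brownian motion, P(M_t ≥ a) = 2 · P(B_t ≥ a) for a ≥ 0. Since B_t ~ N(0, t), P(B_t ≥ 1.15) = 1 − Φ(1.15/√t) = 1 − Φ(1.15/√10.41) = 1 − Φ(0.3564). So
  P(M_{10.41} ≥ 1.15) = 2(1 − Φ(0.3564)) ≈ 0.7215.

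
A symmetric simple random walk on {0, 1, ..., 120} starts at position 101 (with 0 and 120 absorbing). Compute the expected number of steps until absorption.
E[τ | X_0 = 101] = 1919

Let v_k = E[τ | X_0 = k]. Boundary: v_0 = v_120 = 0. Recurrence: v_k = 1 + (v_{k-1} + v_{k+1})/2 for 1 ≤ k ≤ 119. The particular solution to v_k − (v_{k-1} + v_{k+1})/2 = 1 is v_k = −k^2. Adding homogeneous solution A + B k and matching boundaries gives v_k = k (120 − k). Substituting k = 101: v_101 = 101 · 19 = 1919.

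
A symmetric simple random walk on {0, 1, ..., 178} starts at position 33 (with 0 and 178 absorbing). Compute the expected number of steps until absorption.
E[τ | X_0 = 33] = 4785

Let v_k = E[τ | X_0 = k]. Boundary: v_0 = v_178 = 0. Recurrence: v_k = 1 + (v_{k-1} + v_{k+1})/2 for 1 ≤ k ≤ 177. The particular solution to v_k − (v_{k-1} + v_{k+1})/2 = 1 is v_k = −k^2. Adding homogeneous solution A + B k and matching boundaries gives v_k = k (178 − k). Substituting k = 33: v_33 = 33 · 145 = 4785.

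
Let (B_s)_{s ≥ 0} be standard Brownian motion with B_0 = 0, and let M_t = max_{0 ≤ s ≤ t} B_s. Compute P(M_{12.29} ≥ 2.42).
P(M_{12.29} ≥ 2.42) = 2·P(B_{12.29} ≥ 2.42) = 2(1 − Φ(2.42/√12.29)) ≈ 0.4900

By the reflection principle for Brownian motion, P(M_t ≥ a) = 2 · P(B_t ≥ a) for a ≥ 0. Since B_t ~ N(0, t), P(B_t ≥ 2.42) = 1 − Φ(2.42/√t) = 1 − Φ(2.42/√12.29) = 1 − Φ(0.6903). So
  P(M_{12.29} ≥ 2.42) = 2(1 − Φ(0.6903)) ≈ 0.4900.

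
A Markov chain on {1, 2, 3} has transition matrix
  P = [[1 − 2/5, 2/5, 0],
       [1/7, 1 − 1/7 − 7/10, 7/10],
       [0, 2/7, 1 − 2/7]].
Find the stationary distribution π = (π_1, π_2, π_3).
π = (50/533, 140/533, 343/533)

This is a birth-death chain on three states, which satisfies detailed balance: π_1 · P_{12} = π_2 · P_{21} and π_2 · P_{23} = π_3 · P_{32}.
From π_1 · 2/5 = π_2 · 1/7: π_2/π_1 = (2/5)/(1/7) = 14/5.
From π_2 · 7/10 = π_3 · 2/7: π_3/π_2 = (7/10)/(2/7) = 49/20.
Take π_1 proportional to 1; then unnormalized π = (1, 14/5, 343/50). Normalize by dividing by the sum 533/50:
  π = (50/533, 140/533, 343/533).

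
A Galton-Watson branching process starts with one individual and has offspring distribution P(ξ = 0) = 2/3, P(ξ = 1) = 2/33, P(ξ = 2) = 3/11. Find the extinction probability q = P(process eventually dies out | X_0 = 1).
q = 1

Mean offspring μ = 0·2/3 + 1·2/33 + 2·3/11 = 20/33 ≤ 1. For μ ≤ 1 with offspring not concentrated at 1, the Galton-Watson process goes extinct almost surely, so q = 1.
(Algebraic check: The pgf is f(s) = 2/3 + 2/33·s + 3/11·s². The extinction probability q is the smallest fixed point of f in [0, 1]. Setting s = f(s):
  3/11·s² + (2/33 − 1)·s + 2/3 = 0
  3/11·s² − (2/3 + 3/11)·s + 2/3 = 0
which factors as (s − 1)·(3/11·s − 2/3) = 0, giving roots s = 1 and s = (2/3)/(3/11) = 22/9. Since 22/9 ≥ 1, the smallest root in [0, 1] is s = 1.)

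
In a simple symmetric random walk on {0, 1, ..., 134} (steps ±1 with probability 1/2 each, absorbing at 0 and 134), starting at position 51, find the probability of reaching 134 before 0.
P(hit 134 before 0) = 51/134

Let u_k = P(hit 134 before 0 | start at k). Then u_0 = 0, u_134 = 1, and u_k = u_{k-1}/2 + u_{k+1}/2 for 1 ≤ k ≤ 133. This harmonic recurrence is solved by u_k = k/134, giving u_51 = 51/134.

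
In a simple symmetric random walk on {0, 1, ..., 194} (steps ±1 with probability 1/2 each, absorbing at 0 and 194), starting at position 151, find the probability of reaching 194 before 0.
P(hit 194 before 0) = 151/194

Let u_k = P(hit 194 before 0 | start at k). Then u_0 = 0, u_194 = 1, and u_k = u_{k-1}/2 + u_{k+1}/2 for 1 ≤ k ≤ 193. This harmonic recurrence is solved by u_k = k/194, giving u_151 = 151/194.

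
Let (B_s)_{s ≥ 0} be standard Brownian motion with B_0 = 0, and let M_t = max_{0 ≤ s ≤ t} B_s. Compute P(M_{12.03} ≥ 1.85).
P(M_{12.03} ≥ 1.85) = 2·P(B_{12.03} ≥ 1.85) = 2(1 − Φ(1.85/√12.03)) ≈ 0.5938

By the reflection principle for Brownian motion, P(M_t ≥ a) = 2 · P(B_t ≥ a) for a ≥ 0. Since B_t ~ N(0, t), P(B_t ≥ 1.85) = 1 − Φ(1.85/√t) = 1 − Φ(1.85/√12.03) = 1 − Φ(0.5334). So
  P(M_{12.03} ≥ 1.85) = 2(1 − Φ(0.5334)) ≈ 0.5938.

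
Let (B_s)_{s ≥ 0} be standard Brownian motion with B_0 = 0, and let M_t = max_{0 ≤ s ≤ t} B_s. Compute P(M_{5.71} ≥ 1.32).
P(M_{5.71} ≥ 1.32) = 2·P(B_{5.71} ≥ 1.32) = 2(1 − Φ(1.32/√5.71)) ≈ 0.5807

By the reflection principle for Brownian motion, P(M_t ≥ a) = 2 · P(B_t ≥ a) for a ≥ 0. Since B_t ~ N(0, t), P(B_t ≥ 1.32) = 1 − Φ(1.32/√t) = 1 − Φ(1.32/√5.71) = 1 − Φ(0.5524). So
  P(M_{5.71} ≥ 1.32) = 2(1 − Φ(0.5524)) ≈ 0.5807.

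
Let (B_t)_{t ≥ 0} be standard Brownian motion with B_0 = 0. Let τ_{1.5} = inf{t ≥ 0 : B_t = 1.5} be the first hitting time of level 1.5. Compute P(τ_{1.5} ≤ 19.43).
P(τ_{1.5} ≤ 19.43) = 2(1 − Φ(1.5/√19.43)) = 2(1 − Φ(0.3403)) ≈ 0.7336

By the reflection principle for standard BM, P(τ_b ≤ t) = 2 · P(B_t ≥ b). Since B_t ~ N(0, t), P(B_t ≥ 1.5) = 1 − Φ(1.5/√t) = 1 − Φ(1.5/√19.43) = 1 − Φ(0.3403) ≈ 0.36682. Doubling: P(τ_{1.5} ≤ 19.43) ≈ 2 · 0.36682 = 0.73364 ≈ 0.7336.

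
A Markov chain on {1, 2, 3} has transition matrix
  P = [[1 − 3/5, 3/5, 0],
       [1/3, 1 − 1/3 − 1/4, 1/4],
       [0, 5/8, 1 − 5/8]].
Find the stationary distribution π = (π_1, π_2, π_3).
π = (25/88, 45/88, 9/44)

This is a birth-death chain on three states, which satisfies detailed balance: π_1 · P_{12} = π_2 · P_{21} and π_2 · P_{23} = π_3 · P_{32}.
From π_1 · 3/5 = π_2 · 1/3: π_2/π_1 = (3/5)/(1/3) = 9/5.
From π_2 · 1/4 = π_3 · 5/8: π_3/π_2 = (1/4)/(5/8) = 2/5.
Take π_1 proportional to 1; then unnormalized π = (1, 9/5, 18/25). Normalize by dividing by the sum 88/25:
  π = (25/88, 45/88, 9/44).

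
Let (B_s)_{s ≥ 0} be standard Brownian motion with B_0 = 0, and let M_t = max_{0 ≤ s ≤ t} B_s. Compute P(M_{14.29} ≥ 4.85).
P(M_{14.29} ≥ 4.85) = 2·P(B_{14.29} ≥ 4.85) = 2(1 − Φ(4.85/√14.29)) ≈ 0.1995

By the reflection principle for Brownian motion, P(M_t ≥ a) = 2 · P(B_t ≥ a) for a ≥ 0. Since B_t ~ N(0, t), P(B_t ≥ 4.85) = 1 − Φ(4.85/√t) = 1 − Φ(4.85/√14.29) = 1 − Φ(1.2830). So
  P(M_{14.29} ≥ 4.85) = 2(1 − Φ(1.2830)) ≈ 0.1995.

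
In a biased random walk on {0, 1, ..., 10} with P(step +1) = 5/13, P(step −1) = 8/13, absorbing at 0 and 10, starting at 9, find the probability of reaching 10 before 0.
P(hit 10 before 0) = (1 − (8/5)^9) / (1 − (8/5)^10) = 220441005/354658733

Let u_k denote P(reach 10 before 0 | start at k). Boundary: u_0 = 0, u_10 = 1. Recurrence: u_k = 5/13·u_{k+1} + 8/13·u_{k-1} for 1 ≤ k ≤ 9. Try u_k = A + B·r^k with r = q/p = (8/13)/(5/13) = 8/5. Substitution satisfies the recurrence; boundary conditions give:
  u_k = (1 − r^k) / (1 − r^N) = (1 − (8/5)^9) / (1 − (8/5)^10) = 220441005/354658733.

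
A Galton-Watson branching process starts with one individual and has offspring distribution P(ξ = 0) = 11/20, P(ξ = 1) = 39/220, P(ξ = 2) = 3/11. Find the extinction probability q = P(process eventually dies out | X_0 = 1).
q = 1

Mean offspring μ = 0·11/20 + 1·39/220 + 2·3/11 = 159/220 ≤ 1. For μ ≤ 1 with offspring not concentrated at 1, the Galton-Watson process goes extinct almost surely, so q = 1.
(Algebraic check: The pgf is f(s) = 11/20 + 39/220·s + 3/11·s². The extinction probability q is the smallest fixed point of f in [0, 1]. Setting s = f(s):
  3/11·s² + (39/220 − 1)·s + 11/20 = 0
  3/11·s² − (11/20 + 3/11)·s + 11/20 = 0
which factors as (s − 1)·(3/11·s − 11/20) = 0, giving roots s = 1 and s = (11/20)/(3/11) = 121/60. Since 121/60 ≥ 1, the smallest root in [0, 1] is s = 1.)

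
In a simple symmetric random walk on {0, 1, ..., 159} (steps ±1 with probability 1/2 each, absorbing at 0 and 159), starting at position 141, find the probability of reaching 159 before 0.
P(hit 159 before 0) = 141/159 = 47/53

Let u_k = P(hit 159 before 0 | start at k). Then u_0 = 0, u_159 = 1, and u_k = u_{k-1}/2 + u_{k+1}/2 for 1 ≤ k ≤ 158. This harmonic recurrence is solved by u_k = k/159, giving u_141 = 141/159 = 47/53.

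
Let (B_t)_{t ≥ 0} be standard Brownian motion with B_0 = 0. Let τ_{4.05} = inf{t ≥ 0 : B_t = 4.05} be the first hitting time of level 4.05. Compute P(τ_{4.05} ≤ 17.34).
P(τ_{4.05} ≤ 17.34) = 2(1 − Φ(4.05/√17.34)) = 2(1 − Φ(0.9726)) ≈ 0.3308

By the reflection principle for standard BM, P(τ_b ≤ t) = 2 · P(B_t ≥ b). Since B_t ~ N(0, t), P(B_t ≥ 4.05) = 1 − Φ(4.05/√t) = 1 − Φ(4.05/√17.34) = 1 − Φ(0.9726) ≈ 0.16538. Doubling: P(τ_{4.05} ≤ 17.34) ≈ 2 · 0.16538 = 0.33076 ≈ 0.3308.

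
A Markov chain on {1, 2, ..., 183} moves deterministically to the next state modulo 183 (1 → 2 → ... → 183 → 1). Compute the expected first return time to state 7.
E[T_7 | X_0 = 7] = 183

The chain cycles deterministically, so starting at state 7 it returns in exactly 183 steps. Equivalently, the stationary distribution is uniform π_j = 1/183 for every state j, so by Kac's formula E[T_7] = 1/π_7 = 183.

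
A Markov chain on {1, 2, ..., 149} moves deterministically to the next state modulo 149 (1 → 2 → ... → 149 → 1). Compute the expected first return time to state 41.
E[T_41 | X_0 = 41] = 149

The chain cycles deterministically, so starting at state 41 it returns in exactly 149 steps. Equivalently, the stationary distribution is uniform π_j = 1/149 for every state j, so by Kac's formula E[T_41] = 1/π_41 = 149.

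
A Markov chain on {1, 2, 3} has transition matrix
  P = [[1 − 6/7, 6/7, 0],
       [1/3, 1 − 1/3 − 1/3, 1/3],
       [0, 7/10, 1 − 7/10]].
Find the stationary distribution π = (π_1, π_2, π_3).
π = (49/235, 126/235, 12/47)

This is a birth-death chain on three states, which satisfies detailed balance: π_1 · P_{12} = π_2 · P_{21} and π_2 · P_{23} = π_3 · P_{32}.
From π_1 · 6/7 = π_2 · 1/3: π_2/π_1 = (6/7)/(1/3) = 18/7.
From π_2 · 1/3 = π_3 · 7/10: π_3/π_2 = (1/3)/(7/10) = 10/21.
Take π_1 proportional to 1; then unnormalized π = (1, 18/7, 60/49). Normalize by dividing by the sum 235/49:
  π = (49/235, 126/235, 12/47).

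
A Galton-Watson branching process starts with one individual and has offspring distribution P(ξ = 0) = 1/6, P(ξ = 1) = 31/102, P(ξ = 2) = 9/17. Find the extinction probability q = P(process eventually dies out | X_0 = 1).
q = 17/54

The pgf is f(s) = 1/6 + 31/102·s + 9/17·s². The extinction probability q is the smallest fixed point of f in [0, 1]. Setting s = f(s):
  9/17·s² + (31/102 − 1)·s + 1/6 = 0
  9/17·s² − (1/6 + 9/17)·s + 1/6 = 0
which factors as (s − 1)·(9/17·s − 1/6) = 0, giving roots s = 1 and s = (1/6)/(9/17) = 17/54.
Mean offspring μ = 31/102 + 2·9/17 = 139/102 > 1 (supercritical), so q < 1. The extinction probability is the smaller root: q = (1/6)/(9/17) = 17/54.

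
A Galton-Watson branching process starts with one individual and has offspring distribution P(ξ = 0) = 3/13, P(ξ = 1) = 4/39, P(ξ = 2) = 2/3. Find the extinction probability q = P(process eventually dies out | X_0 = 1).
q = 9/26

The pgf is f(s) = 3/13 + 4/39·s + 2/3·s². The extinction probability q is the smallest fixed point of f in [0, 1]. Setting s = f(s):
  2/3·s² + (4/39 − 1)·s + 3/13 = 0
  2/3·s² − (3/13 + 2/3)·s + 3/13 = 0
which factors as (s − 1)·(2/3·s − 3/13) = 0, giving roots s = 1 and s = (3/13)/(2/3) = 9/26.
Mean offspring μ = 4/39 + 2·2/3 = 56/39 > 1 (supercritical), so q < 1. The extinction probability is the smaller root: q = (3/13)/(2/3) = 9/26.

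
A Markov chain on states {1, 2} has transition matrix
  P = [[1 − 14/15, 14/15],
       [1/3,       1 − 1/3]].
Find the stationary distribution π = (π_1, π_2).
π_1 = 5/19, π_2 = 14/19

Solve πP = π with π_1 + π_2 = 1. From πP = π: π_1 · (1 − 14/15) + π_2 · 1/3 = π_1 ⇒ π_2 · 1/3 = π_1 · 14/15 ⇒ π_2/π_1 = (14/15)/(1/3) = 14/5. Together with π_1 + π_2 = 1:
  π_1 = (1/3)/(14/15 + 1/3) = (1/3)/(19/15) = 5/19,
  π_2 = (14/15)/(14/15 + 1/3) = (14/15)/(19/15) = 14/19.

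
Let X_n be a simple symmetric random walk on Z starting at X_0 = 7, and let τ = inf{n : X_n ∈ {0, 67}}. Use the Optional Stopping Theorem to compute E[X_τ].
E[X_τ] = 7

X_n is a martingale and τ is a bounded-mean stopping time (indeed τ is finite a.s. with bounded expectation since the walk is in a bounded region). By the OST, E[X_τ] = E[X_0] = 7. Equivalently: E[X_τ] = 67 · P(hit 67 first) + 0 · P(hit 0 first) = 67 · (7/67) = 7.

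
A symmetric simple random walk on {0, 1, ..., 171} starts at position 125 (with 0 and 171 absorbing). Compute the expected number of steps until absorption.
E[τ | X_0 = 125] = 5750

Let v_k = E[τ | X_0 = k]. Boundary: v_0 = v_171 = 0. Recurrence: v_k = 1 + (v_{k-1} + v_{k+1})/2 for 1 ≤ k ≤ 170. The particular solution to v_k − (v_{k-1} + v_{k+1})/2 = 1 is v_k = −k^2. Adding homogeneous solution A + B k and matching boundaries gives v_k = k (171 − k). Substituting k = 125: v_125 = 125 · 46 = 5750.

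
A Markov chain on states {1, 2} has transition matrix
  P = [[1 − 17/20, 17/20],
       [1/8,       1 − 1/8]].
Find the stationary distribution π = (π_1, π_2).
π_1 = 5/39, π_2 = 34/39

Solve πP = π with π_1 + π_2 = 1. From πP = π: π_1 · (1 − 17/20) + π_2 · 1/8 = π_1 ⇒ π_2 · 1/8 = π_1 · 17/20 ⇒ π_2/π_1 = (17/20)/(1/8) = 34/5. Together with π_1 + π_2 = 1:
  π_1 = (1/8)/(17/20 + 1/8) = (1/8)/(39/40) = 5/39,
  π_2 = (17/20)/(17/20 + 1/8) = (17/20)/(39/40) = 34/39.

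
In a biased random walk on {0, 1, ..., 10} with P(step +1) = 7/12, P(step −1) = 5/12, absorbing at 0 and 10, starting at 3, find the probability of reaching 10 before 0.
P(hit 10 before 0) = (1 − (5/7)^3) / (1 − (5/7)^10) = 89766187/136354812

Let u_k denote P(reach 10 before 0 | start at k). Boundary: u_0 = 0, u_10 = 1. Recurrence: u_k = 7/12·u_{k+1} + 5/12·u_{k-1} for 1 ≤ k ≤ 9. Try u_k = A + B·r^k with r = q/p = (5/12)/(7/12) = 5/7. Substitution satisfies the recurrence; boundary conditions give:
  u_k = (1 − r^k) / (1 − r^N) = (1 − (5/7)^3) / (1 − (5/7)^10) = 89766187/136354812.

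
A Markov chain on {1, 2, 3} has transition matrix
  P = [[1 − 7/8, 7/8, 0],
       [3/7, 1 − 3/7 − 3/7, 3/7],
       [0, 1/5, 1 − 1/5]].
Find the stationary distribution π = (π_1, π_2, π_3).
π = (12/89, 49/178, 105/178)

This is a birth-death chain on three states, which satisfies detailed balance: π_1 · P_{12} = π_2 · P_{21} and π_2 · P_{23} = π_3 · P_{32}.
From π_1 · 7/8 = π_2 · 3/7: π_2/π_1 = (7/8)/(3/7) = 49/24.
From π_2 · 3/7 = π_3 · 1/5: π_3/π_2 = (3/7)/(1/5) = 15/7.
Take π_1 proportional to 1; then unnormalized π = (1, 49/24, 35/8). Normalize by dividing by the sum 89/12:
  π = (12/89, 49/178, 105/178).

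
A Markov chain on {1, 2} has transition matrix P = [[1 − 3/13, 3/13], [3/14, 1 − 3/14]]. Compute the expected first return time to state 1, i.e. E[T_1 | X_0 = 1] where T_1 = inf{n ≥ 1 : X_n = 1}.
E[T_1 | X_0 = 1] = 1/π_1 = 27/13

For an irreducible recurrent Markov chain with stationary distribution π, E[T_i | X_0 = i] = 1/π_i (Kac's formula). Here π_1 = (3/14)/(3/13 + 3/14) = (3/14)/(81/182) = 13/27, so E[T_1 | X_0 = 1] = 1/π_1 = (3/13 + 3/14)/(3/14) = (81/182)/(3/14) = 27/13.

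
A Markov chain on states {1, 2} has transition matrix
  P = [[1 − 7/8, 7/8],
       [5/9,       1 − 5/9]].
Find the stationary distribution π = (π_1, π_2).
π_1 = 40/103, π_2 = 63/103

Solve πP = π with π_1 + π_2 = 1. From πP = π: π_1 · (1 − 7/8) + π_2 · 5/9 = π_1 ⇒ π_2 · 5/9 = π_1 · 7/8 ⇒ π_2/π_1 = (7/8)/(5/9) = 63/40. Together with π_1 + π_2 = 1:
  π_1 = (5/9)/(7/8 + 5/9) = (5/9)/(103/72) = 40/103,
  π_2 = (7/8)/(7/8 + 5/9) = (7/8)/(103/72) = 63/103.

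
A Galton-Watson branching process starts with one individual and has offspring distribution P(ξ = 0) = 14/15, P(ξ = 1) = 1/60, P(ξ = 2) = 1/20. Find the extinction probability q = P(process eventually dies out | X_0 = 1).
q = 1

Mean offspring μ = 0·14/15 + 1·1/60 + 2·1/20 = 7/60 ≤ 1. For μ ≤ 1 with offspring not concentrated at 1, the Galton-Watson process goes extinct almost surely, so q = 1.
(Algebraic check: The pgf is f(s) = 14/15 + 1/60·s + 1/20·s². The extinction probability q is the smallest fixed point of f in [0, 1]. Setting s = f(s):
  1/20·s² + (1/60 − 1)·s + 14/15 = 0
  1/20·s² − (14/15 + 1/20)·s + 14/15 = 0
which factors as (s − 1)·(1/20·s − 14/15) = 0, giving roots s = 1 and s = (14/15)/(1/20) = 56/3. Since 56/3 ≥ 1, the smallest root in [0, 1] is s = 1.)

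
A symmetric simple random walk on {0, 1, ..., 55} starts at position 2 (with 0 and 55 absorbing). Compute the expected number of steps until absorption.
E[τ | X_0 = 2] = 106

Let v_k = E[τ | X_0 = k]. Boundary: v_0 = v_55 = 0. Recurrence: v_k = 1 + (v_{k-1} + v_{k+1})/2 for 1 ≤ k ≤ 54. The particular solution to v_k − (v_{k-1} + v_{k+1})/2 = 1 is v_k = −k^2. Adding homogeneous solution A + B k and matching boundaries gives v_k = k (55 − k). Substituting k = 2: v_2 = 2 · 53 = 106.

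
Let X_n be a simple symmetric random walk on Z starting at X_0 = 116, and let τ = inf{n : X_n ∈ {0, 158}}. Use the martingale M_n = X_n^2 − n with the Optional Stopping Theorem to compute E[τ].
E[τ] = 4872

M_n = X_n^2 − n is a martingale (since E[X_{n+1}^2 | F_n] = X_n^2 + 1). By OST (τ has finite mean in a bounded region), E[M_τ] = E[M_0] = X_0^2 − 0 = 116^2 = 13456. Also E[M_τ] = E[X_τ^2] − E[τ]. The walk exits at 0 or 158, with P(hit 158 first) = 116/158, so E[X_τ^2] = 158^2 · 116/158 + 0 = 18328. Thus E[τ] = E[X_τ^2] − E[M_τ] = 18328 − 13456 = 4872 = 116(158 − 116) = 4872.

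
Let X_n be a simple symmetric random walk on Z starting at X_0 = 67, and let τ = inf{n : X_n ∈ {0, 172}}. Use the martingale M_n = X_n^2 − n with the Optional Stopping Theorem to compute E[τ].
E[τ] = 7035

M_n = X_n^2 − n is a martingale (since E[X_{n+1}^2 | F_n] = X_n^2 + 1). By OST (τ has finite mean in a bounded region), E[M_τ] = E[M_0] = X_0^2 − 0 = 67^2 = 4489. Also E[M_τ] = E[X_τ^2] − E[τ]. The walk exits at 0 or 172, with P(hit 172 first) = 67/172, so E[X_τ^2] = 172^2 · 67/172 + 0 = 11524. Thus E[τ] = E[X_τ^2] − E[M_τ] = 11524 − 4489 = 7035 = 67(172 − 67) = 7035.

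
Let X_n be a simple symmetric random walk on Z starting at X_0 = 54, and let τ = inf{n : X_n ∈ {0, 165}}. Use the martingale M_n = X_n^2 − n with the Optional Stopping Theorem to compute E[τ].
E[τ] = 5994

M_n = X_n^2 − n is a martingale (since E[X_{n+1}^2 | F_n] = X_n^2 + 1). By OST (τ has finite mean in a bounded region), E[M_τ] = E[M_0] = X_0^2 − 0 = 54^2 = 2916. Also E[M_τ] = E[X_τ^2] − E[τ]. The walk exits at 0 or 165, with P(hit 165 first) = 54/165, so E[X_τ^2] = 165^2 · 54/165 + 0 = 8910. Thus E[τ] = E[X_τ^2] − E[M_τ] = 8910 − 2916 = 5994 = 54(165 − 54) = 5994.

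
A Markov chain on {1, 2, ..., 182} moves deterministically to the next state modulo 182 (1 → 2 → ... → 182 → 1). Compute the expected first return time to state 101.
E[T_101 | X_0 = 101] = 182

The chain cycles deterministically, so starting at state 101 it returns in exactly 182 steps. Equivalently, the stationary distribution is uniform π_j = 1/182 for every state j, so by Kac's formula E[T_101] = 1/π_101 = 182.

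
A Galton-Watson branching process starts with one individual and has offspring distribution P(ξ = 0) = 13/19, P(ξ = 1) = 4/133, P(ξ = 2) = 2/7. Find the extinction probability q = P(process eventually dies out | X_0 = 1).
q = 1

Mean offspring μ = 0·13/19 + 1·4/133 + 2·2/7 = 80/133 ≤ 1. For μ ≤ 1 with offspring not concentrated at 1, the Galton-Watson process goes extinct almost surely, so q = 1.
(Algebraic check: The pgf is f(s) = 13/19 + 4/133·s + 2/7·s². The extinction probability q is the smallest fixed point of f in [0, 1]. Setting s = f(s):
  2/7·s² + (4/133 − 1)·s + 13/19 = 0
  2/7·s² − (13/19 + 2/7)·s + 13/19 = 0
which factors as (s − 1)·(2/7·s − 13/19) = 0, giving roots s = 1 and s = (13/19)/(2/7) = 91/38. Since 91/38 ≥ 1, the smallest root in [0, 1] is s = 1.)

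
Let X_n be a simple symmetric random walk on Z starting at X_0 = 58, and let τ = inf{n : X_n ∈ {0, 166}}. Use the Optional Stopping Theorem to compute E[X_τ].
E[X_τ] = 58

X_n is a martingale and τ is a bounded-mean stopping time (indeed τ is finite a.s. with bounded expectation since the walk is in a bounded region). By the OST, E[X_τ] = E[X_0] = 58. Equivalently: E[X_τ] = 166 · P(hit 166 first) + 0 · P(hit 0 first) = 166 · (58/166) = 58.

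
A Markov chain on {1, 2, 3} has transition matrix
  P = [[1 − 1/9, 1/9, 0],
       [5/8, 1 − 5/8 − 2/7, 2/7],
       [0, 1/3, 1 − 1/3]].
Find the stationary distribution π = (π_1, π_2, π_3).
π = (315/419, 56/419, 48/419)

This is a birth-death chain on three states, which satisfies detailed balance: π_1 · P_{12} = π_2 · P_{21} and π_2 · P_{23} = π_3 · P_{32}.
From π_1 · 1/9 = π_2 · 5/8: π_2/π_1 = (1/9)/(5/8) = 8/45.
From π_2 · 2/7 = π_3 · 1/3: π_3/π_2 = (2/7)/(1/3) = 6/7.
Take π_1 proportional to 1; then unnormalized π = (1, 8/45, 16/105). Normalize by dividing by the sum 419/315:
  π = (315/419, 56/419, 48/419).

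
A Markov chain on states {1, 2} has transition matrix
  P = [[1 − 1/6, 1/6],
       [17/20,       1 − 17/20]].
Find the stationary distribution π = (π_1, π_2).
π_1 = 51/61, π_2 = 10/61

Solve πP = π with π_1 + π_2 = 1. From πP = π: π_1 · (1 − 1/6) + π_2 · 17/20 = π_1 ⇒ π_2 · 17/20 = π_1 · 1/6 ⇒ π_2/π_1 = (1/6)/(17/20) = 10/51. Together with π_1 + π_2 = 1:
  π_1 = (17/20)/(1/6 + 17/20) = (17/20)/(61/60) = 51/61,
  π_2 = (1/6)/(1/6 + 17/20) = (1/6)/(61/60) = 10/61.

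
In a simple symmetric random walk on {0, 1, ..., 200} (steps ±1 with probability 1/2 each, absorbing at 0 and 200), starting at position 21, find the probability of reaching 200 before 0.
P(hit 200 before 0) = 21/200

Let u_k = P(hit 200 before 0 | start at k). Then u_0 = 0, u_200 = 1, and u_k = u_{k-1}/2 + u_{k+1}/2 for 1 ≤ k ≤ 199. This harmonic recurrence is solved by u_k = k/200, giving u_21 = 21/200.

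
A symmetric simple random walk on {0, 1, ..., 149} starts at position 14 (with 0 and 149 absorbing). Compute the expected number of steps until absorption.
E[τ | X_0 = 14] = 1890

Let v_k = E[τ | X_0 = k]. Boundary: v_0 = v_149 = 0. Recurrence: v_k = 1 + (v_{k-1} + v_{k+1})/2 for 1 ≤ k ≤ 148. The particular solution to v_k − (v_{k-1} + v_{k+1})/2 = 1 is v_k = −k^2. Adding homogeneous solution A + B k and matching boundaries gives v_k = k (149 − k). Substituting k = 14: v_14 = 14 · 135 = 1890.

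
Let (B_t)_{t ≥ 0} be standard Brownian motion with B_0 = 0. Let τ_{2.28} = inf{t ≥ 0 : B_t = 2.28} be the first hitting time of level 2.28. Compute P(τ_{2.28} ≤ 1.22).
P(τ_{2.28} ≤ 1.22) = 2(1 − Φ(2.28/√1.22)) = 2(1 − Φ(2.0642)) ≈ 0.0390

By the reflection principle for standard BM, P(τ_b ≤ t) = 2 · P(B_t ≥ b). Since B_t ~ N(0, t), P(B_t ≥ 2.28) = 1 − Φ(2.28/√t) = 1 − Φ(2.28/√1.22) = 1 − Φ(2.0642) ≈ 0.01950. Doubling: P(τ_{2.28} ≤ 1.22) ≈ 2 · 0.01950 = 0.03900 ≈ 0.0390.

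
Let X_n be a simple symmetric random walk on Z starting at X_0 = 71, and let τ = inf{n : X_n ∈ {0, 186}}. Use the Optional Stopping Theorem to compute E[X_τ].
E[X_τ] = 71

X_n is a martingale and τ is a bounded-mean stopping time (indeed τ is finite a.s. with bounded expectation since the walk is in a bounded region). By the OST, E[X_τ] = E[X_0] = 71. Equivalently: E[X_τ] = 186 · P(hit 186 first) + 0 · P(hit 0 first) = 186 · (71/186) = 71.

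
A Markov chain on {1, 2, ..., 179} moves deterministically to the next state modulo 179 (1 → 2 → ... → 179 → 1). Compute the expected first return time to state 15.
E[T_15 | X_0 = 15] = 179

The chain cycles deterministically, so starting at state 15 it returns in exactly 179 steps. Equivalently, the stationary distribution is uniform π_j = 1/179 for every state j, so by Kac's formula E[T_15] = 1/π_15 = 179.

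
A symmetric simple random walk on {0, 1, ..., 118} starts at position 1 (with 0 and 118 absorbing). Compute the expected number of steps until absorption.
E[τ | X_0 = 1] = 117

Let v_k = E[τ | X_0 = k]. Boundary: v_0 = v_118 = 0. Recurrence: v_k = 1 + (v_{k-1} + v_{k+1})/2 for 1 ≤ k ≤ 117. The particular solution to v_k − (v_{k-1} + v_{k+1})/2 = 1 is v_k = −k^2. Adding homogeneous solution A + B k and matching boundaries gives v_k = k (118 − k). Substituting k = 1: v_1 = 1 · 117 = 117.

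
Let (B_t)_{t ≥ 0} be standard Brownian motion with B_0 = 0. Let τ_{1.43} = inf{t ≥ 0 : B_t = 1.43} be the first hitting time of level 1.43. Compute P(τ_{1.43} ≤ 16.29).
P(τ_{1.43} ≤ 16.29) = 2(1 − Φ(1.43/√16.29)) = 2(1 − Φ(0.3543)) ≈ 0.7231

By the reflection principle for standard BM, P(τ_b ≤ t) = 2 · P(B_t ≥ b). Since B_t ~ N(0, t), P(B_t ≥ 1.43) = 1 − Φ(1.43/√t) = 1 − Φ(1.43/√16.29) = 1 − Φ(0.3543) ≈ 0.36156. Doubling: P(τ_{1.43} ≤ 16.29) ≈ 2 · 0.36156 = 0.72312 ≈ 0.7231.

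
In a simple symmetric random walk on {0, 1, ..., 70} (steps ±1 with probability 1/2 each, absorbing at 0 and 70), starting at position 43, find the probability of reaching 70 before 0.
P(hit 70 before 0) = 43/70

Let u_k = P(hit 70 before 0 | start at k). Then u_0 = 0, u_70 = 1, and u_k = u_{k-1}/2 + u_{k+1}/2 for 1 ≤ k ≤ 69. This harmonic recurrence is solved by u_k = k/70, giving u_43 = 43/70.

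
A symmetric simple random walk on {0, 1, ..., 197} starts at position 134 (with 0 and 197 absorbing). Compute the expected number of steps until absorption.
E[τ | X_0 = 134] = 8442

Let v_k = E[τ | X_0 = k]. Boundary: v_0 = v_197 = 0. Recurrence: v_k = 1 + (v_{k-1} + v_{k+1})/2 for 1 ≤ k ≤ 196. The particular solution to v_k − (v_{k-1} + v_{k+1})/2 = 1 is v_k = −k^2. Adding homogeneous solution A + B k and matching boundaries gives v_k = k (197 − k). Substituting k = 134: v_134 = 134 · 63 = 8442.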